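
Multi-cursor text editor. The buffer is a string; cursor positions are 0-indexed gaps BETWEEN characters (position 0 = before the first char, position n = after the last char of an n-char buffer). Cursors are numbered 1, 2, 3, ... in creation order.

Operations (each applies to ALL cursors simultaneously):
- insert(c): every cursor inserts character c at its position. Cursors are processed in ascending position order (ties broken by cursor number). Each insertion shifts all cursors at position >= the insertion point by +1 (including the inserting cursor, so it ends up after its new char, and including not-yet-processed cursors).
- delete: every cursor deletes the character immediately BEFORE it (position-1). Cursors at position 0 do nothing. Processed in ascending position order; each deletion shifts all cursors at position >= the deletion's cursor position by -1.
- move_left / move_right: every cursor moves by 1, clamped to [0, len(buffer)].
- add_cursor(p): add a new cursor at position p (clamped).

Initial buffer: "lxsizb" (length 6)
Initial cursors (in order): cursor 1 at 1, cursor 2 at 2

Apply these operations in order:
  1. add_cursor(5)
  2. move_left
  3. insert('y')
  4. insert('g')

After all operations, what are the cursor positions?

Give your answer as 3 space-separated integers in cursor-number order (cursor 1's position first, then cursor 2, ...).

Answer: 2 5 10

Derivation:
After op 1 (add_cursor(5)): buffer="lxsizb" (len 6), cursors c1@1 c2@2 c3@5, authorship ......
After op 2 (move_left): buffer="lxsizb" (len 6), cursors c1@0 c2@1 c3@4, authorship ......
After op 3 (insert('y')): buffer="ylyxsiyzb" (len 9), cursors c1@1 c2@3 c3@7, authorship 1.2...3..
After op 4 (insert('g')): buffer="yglygxsiygzb" (len 12), cursors c1@2 c2@5 c3@10, authorship 11.22...33..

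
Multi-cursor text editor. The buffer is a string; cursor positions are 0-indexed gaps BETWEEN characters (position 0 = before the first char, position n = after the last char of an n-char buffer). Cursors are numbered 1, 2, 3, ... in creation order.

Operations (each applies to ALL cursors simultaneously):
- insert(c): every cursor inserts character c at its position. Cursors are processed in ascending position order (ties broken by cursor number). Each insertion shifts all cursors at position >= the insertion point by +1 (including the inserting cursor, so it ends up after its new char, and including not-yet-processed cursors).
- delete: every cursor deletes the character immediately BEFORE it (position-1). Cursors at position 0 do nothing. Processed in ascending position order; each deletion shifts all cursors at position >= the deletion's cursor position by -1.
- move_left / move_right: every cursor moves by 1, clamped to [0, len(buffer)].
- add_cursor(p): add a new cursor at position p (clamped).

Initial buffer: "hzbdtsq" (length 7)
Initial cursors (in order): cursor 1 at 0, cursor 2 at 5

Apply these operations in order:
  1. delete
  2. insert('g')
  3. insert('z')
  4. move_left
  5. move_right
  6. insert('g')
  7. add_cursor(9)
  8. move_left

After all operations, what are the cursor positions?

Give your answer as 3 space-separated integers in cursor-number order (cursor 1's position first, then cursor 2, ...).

Answer: 2 9 8

Derivation:
After op 1 (delete): buffer="hzbdsq" (len 6), cursors c1@0 c2@4, authorship ......
After op 2 (insert('g')): buffer="ghzbdgsq" (len 8), cursors c1@1 c2@6, authorship 1....2..
After op 3 (insert('z')): buffer="gzhzbdgzsq" (len 10), cursors c1@2 c2@8, authorship 11....22..
After op 4 (move_left): buffer="gzhzbdgzsq" (len 10), cursors c1@1 c2@7, authorship 11....22..
After op 5 (move_right): buffer="gzhzbdgzsq" (len 10), cursors c1@2 c2@8, authorship 11....22..
After op 6 (insert('g')): buffer="gzghzbdgzgsq" (len 12), cursors c1@3 c2@10, authorship 111....222..
After op 7 (add_cursor(9)): buffer="gzghzbdgzgsq" (len 12), cursors c1@3 c3@9 c2@10, authorship 111....222..
After op 8 (move_left): buffer="gzghzbdgzgsq" (len 12), cursors c1@2 c3@8 c2@9, authorship 111....222..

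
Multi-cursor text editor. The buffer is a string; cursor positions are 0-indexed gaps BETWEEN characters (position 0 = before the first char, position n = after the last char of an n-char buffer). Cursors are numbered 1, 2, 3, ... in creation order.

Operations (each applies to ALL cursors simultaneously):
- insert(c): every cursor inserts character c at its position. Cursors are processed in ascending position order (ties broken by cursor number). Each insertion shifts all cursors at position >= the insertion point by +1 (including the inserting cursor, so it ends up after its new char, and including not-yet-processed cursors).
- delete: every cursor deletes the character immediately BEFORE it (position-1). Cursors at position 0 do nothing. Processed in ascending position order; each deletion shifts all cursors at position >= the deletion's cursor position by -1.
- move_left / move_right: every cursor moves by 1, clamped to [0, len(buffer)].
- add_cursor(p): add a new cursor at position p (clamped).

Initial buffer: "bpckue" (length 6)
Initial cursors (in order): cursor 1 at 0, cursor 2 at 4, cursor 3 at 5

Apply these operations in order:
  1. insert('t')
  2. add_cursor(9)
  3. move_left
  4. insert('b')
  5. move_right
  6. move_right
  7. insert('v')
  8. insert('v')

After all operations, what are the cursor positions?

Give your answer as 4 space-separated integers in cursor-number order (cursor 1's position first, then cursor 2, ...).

After op 1 (insert('t')): buffer="tbpcktute" (len 9), cursors c1@1 c2@6 c3@8, authorship 1....2.3.
After op 2 (add_cursor(9)): buffer="tbpcktute" (len 9), cursors c1@1 c2@6 c3@8 c4@9, authorship 1....2.3.
After op 3 (move_left): buffer="tbpcktute" (len 9), cursors c1@0 c2@5 c3@7 c4@8, authorship 1....2.3.
After op 4 (insert('b')): buffer="btbpckbtubtbe" (len 13), cursors c1@1 c2@7 c3@10 c4@12, authorship 11....22.334.
After op 5 (move_right): buffer="btbpckbtubtbe" (len 13), cursors c1@2 c2@8 c3@11 c4@13, authorship 11....22.334.
After op 6 (move_right): buffer="btbpckbtubtbe" (len 13), cursors c1@3 c2@9 c3@12 c4@13, authorship 11....22.334.
After op 7 (insert('v')): buffer="btbvpckbtuvbtbvev" (len 17), cursors c1@4 c2@11 c3@15 c4@17, authorship 11.1...22.23343.4
After op 8 (insert('v')): buffer="btbvvpckbtuvvbtbvvevv" (len 21), cursors c1@5 c2@13 c3@18 c4@21, authorship 11.11...22.2233433.44

Answer: 5 13 18 21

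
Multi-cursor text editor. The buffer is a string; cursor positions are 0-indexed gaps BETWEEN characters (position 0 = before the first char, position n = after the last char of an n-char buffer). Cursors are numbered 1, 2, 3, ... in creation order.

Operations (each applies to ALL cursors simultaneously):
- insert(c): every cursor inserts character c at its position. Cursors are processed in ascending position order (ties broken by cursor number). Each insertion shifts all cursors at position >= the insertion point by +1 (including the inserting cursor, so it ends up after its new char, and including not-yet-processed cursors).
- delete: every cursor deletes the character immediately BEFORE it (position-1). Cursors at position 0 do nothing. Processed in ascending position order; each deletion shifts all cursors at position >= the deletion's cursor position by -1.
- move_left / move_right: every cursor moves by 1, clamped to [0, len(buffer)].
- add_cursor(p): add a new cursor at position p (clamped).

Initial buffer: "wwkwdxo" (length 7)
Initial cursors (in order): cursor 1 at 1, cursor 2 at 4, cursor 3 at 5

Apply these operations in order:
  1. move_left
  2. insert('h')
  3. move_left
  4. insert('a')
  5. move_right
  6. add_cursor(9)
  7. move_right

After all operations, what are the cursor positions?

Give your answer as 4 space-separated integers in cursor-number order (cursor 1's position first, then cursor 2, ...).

Answer: 3 8 11 10

Derivation:
After op 1 (move_left): buffer="wwkwdxo" (len 7), cursors c1@0 c2@3 c3@4, authorship .......
After op 2 (insert('h')): buffer="hwwkhwhdxo" (len 10), cursors c1@1 c2@5 c3@7, authorship 1...2.3...
After op 3 (move_left): buffer="hwwkhwhdxo" (len 10), cursors c1@0 c2@4 c3@6, authorship 1...2.3...
After op 4 (insert('a')): buffer="ahwwkahwahdxo" (len 13), cursors c1@1 c2@6 c3@9, authorship 11...22.33...
After op 5 (move_right): buffer="ahwwkahwahdxo" (len 13), cursors c1@2 c2@7 c3@10, authorship 11...22.33...
After op 6 (add_cursor(9)): buffer="ahwwkahwahdxo" (len 13), cursors c1@2 c2@7 c4@9 c3@10, authorship 11...22.33...
After op 7 (move_right): buffer="ahwwkahwahdxo" (len 13), cursors c1@3 c2@8 c4@10 c3@11, authorship 11...22.33...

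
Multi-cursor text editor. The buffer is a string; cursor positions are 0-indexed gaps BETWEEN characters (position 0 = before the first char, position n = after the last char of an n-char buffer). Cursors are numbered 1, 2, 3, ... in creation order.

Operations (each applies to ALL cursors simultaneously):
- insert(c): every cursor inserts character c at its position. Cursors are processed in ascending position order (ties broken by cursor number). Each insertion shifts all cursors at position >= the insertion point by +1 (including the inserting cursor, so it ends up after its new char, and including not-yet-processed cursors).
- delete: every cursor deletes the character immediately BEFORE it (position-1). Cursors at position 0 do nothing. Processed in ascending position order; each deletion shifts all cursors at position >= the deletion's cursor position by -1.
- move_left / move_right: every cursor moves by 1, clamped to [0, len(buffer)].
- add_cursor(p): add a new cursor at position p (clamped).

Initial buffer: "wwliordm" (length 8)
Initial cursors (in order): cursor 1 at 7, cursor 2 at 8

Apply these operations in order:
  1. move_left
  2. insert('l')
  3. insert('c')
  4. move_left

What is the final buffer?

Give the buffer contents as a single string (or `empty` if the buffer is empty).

After op 1 (move_left): buffer="wwliordm" (len 8), cursors c1@6 c2@7, authorship ........
After op 2 (insert('l')): buffer="wwliorldlm" (len 10), cursors c1@7 c2@9, authorship ......1.2.
After op 3 (insert('c')): buffer="wwliorlcdlcm" (len 12), cursors c1@8 c2@11, authorship ......11.22.
After op 4 (move_left): buffer="wwliorlcdlcm" (len 12), cursors c1@7 c2@10, authorship ......11.22.

Answer: wwliorlcdlcm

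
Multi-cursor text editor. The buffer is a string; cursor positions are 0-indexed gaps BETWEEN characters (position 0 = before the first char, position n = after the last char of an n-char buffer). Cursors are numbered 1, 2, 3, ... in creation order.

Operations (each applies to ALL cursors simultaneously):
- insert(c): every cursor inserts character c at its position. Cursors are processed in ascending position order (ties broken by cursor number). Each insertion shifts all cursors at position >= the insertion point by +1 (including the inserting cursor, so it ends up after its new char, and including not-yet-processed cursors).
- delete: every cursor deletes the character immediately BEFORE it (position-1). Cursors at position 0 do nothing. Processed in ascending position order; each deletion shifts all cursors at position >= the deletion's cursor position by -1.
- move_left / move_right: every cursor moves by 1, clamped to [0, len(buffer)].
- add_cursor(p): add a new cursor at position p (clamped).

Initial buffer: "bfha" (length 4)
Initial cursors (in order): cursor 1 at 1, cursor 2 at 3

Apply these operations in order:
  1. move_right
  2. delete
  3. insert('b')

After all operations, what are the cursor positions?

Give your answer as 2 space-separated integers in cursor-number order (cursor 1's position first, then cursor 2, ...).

Answer: 2 4

Derivation:
After op 1 (move_right): buffer="bfha" (len 4), cursors c1@2 c2@4, authorship ....
After op 2 (delete): buffer="bh" (len 2), cursors c1@1 c2@2, authorship ..
After op 3 (insert('b')): buffer="bbhb" (len 4), cursors c1@2 c2@4, authorship .1.2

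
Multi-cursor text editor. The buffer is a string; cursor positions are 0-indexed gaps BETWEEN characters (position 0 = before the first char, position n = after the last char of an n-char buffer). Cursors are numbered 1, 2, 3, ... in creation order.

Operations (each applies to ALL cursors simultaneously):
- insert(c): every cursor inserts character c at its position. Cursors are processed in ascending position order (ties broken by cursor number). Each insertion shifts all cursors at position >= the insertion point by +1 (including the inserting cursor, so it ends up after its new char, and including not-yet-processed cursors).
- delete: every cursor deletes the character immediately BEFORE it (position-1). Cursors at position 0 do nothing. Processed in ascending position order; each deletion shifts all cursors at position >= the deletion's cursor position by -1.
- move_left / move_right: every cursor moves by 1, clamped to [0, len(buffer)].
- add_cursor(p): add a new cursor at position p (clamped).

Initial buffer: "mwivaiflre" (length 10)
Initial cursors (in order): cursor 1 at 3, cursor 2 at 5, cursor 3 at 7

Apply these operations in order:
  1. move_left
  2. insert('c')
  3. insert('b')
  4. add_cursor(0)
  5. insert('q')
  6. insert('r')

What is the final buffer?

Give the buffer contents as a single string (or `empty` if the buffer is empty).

Answer: qrmwcbqrivcbqraicbqrflre

Derivation:
After op 1 (move_left): buffer="mwivaiflre" (len 10), cursors c1@2 c2@4 c3@6, authorship ..........
After op 2 (insert('c')): buffer="mwcivcaicflre" (len 13), cursors c1@3 c2@6 c3@9, authorship ..1..2..3....
After op 3 (insert('b')): buffer="mwcbivcbaicbflre" (len 16), cursors c1@4 c2@8 c3@12, authorship ..11..22..33....
After op 4 (add_cursor(0)): buffer="mwcbivcbaicbflre" (len 16), cursors c4@0 c1@4 c2@8 c3@12, authorship ..11..22..33....
After op 5 (insert('q')): buffer="qmwcbqivcbqaicbqflre" (len 20), cursors c4@1 c1@6 c2@11 c3@16, authorship 4..111..222..333....
After op 6 (insert('r')): buffer="qrmwcbqrivcbqraicbqrflre" (len 24), cursors c4@2 c1@8 c2@14 c3@20, authorship 44..1111..2222..3333....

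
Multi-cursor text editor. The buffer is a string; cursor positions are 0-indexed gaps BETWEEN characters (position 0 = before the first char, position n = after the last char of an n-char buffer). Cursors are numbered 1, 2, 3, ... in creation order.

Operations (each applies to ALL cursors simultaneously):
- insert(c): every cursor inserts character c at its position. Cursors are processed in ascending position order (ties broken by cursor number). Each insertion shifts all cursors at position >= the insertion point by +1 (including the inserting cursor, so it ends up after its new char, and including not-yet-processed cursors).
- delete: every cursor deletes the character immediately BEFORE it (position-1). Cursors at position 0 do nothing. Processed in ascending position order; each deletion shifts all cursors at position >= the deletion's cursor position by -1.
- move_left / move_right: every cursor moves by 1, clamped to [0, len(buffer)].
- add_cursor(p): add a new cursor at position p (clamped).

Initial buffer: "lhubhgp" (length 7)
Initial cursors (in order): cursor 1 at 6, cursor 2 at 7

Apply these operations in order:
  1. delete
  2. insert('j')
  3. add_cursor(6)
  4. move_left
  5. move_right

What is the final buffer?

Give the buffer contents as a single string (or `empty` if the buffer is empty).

After op 1 (delete): buffer="lhubh" (len 5), cursors c1@5 c2@5, authorship .....
After op 2 (insert('j')): buffer="lhubhjj" (len 7), cursors c1@7 c2@7, authorship .....12
After op 3 (add_cursor(6)): buffer="lhubhjj" (len 7), cursors c3@6 c1@7 c2@7, authorship .....12
After op 4 (move_left): buffer="lhubhjj" (len 7), cursors c3@5 c1@6 c2@6, authorship .....12
After op 5 (move_right): buffer="lhubhjj" (len 7), cursors c3@6 c1@7 c2@7, authorship .....12

Answer: lhubhjj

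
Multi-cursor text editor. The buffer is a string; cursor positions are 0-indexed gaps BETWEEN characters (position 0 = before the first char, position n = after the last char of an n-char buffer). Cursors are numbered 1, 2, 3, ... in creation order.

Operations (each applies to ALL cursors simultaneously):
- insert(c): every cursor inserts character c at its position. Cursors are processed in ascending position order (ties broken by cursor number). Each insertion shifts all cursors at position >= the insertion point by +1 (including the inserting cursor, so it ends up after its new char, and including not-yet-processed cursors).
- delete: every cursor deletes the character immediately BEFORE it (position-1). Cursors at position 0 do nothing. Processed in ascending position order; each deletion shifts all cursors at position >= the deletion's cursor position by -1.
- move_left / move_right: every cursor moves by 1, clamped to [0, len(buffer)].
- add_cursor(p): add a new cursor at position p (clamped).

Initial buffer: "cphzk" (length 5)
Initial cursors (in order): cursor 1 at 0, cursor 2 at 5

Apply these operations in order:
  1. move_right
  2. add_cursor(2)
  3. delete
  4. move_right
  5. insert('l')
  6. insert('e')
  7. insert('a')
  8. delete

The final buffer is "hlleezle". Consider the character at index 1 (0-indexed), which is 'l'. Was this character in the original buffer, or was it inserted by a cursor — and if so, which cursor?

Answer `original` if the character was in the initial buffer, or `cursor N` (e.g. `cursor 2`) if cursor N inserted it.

After op 1 (move_right): buffer="cphzk" (len 5), cursors c1@1 c2@5, authorship .....
After op 2 (add_cursor(2)): buffer="cphzk" (len 5), cursors c1@1 c3@2 c2@5, authorship .....
After op 3 (delete): buffer="hz" (len 2), cursors c1@0 c3@0 c2@2, authorship ..
After op 4 (move_right): buffer="hz" (len 2), cursors c1@1 c3@1 c2@2, authorship ..
After op 5 (insert('l')): buffer="hllzl" (len 5), cursors c1@3 c3@3 c2@5, authorship .13.2
After op 6 (insert('e')): buffer="hlleezle" (len 8), cursors c1@5 c3@5 c2@8, authorship .1313.22
After op 7 (insert('a')): buffer="hlleeaazlea" (len 11), cursors c1@7 c3@7 c2@11, authorship .131313.222
After op 8 (delete): buffer="hlleezle" (len 8), cursors c1@5 c3@5 c2@8, authorship .1313.22
Authorship (.=original, N=cursor N): . 1 3 1 3 . 2 2
Index 1: author = 1

Answer: cursor 1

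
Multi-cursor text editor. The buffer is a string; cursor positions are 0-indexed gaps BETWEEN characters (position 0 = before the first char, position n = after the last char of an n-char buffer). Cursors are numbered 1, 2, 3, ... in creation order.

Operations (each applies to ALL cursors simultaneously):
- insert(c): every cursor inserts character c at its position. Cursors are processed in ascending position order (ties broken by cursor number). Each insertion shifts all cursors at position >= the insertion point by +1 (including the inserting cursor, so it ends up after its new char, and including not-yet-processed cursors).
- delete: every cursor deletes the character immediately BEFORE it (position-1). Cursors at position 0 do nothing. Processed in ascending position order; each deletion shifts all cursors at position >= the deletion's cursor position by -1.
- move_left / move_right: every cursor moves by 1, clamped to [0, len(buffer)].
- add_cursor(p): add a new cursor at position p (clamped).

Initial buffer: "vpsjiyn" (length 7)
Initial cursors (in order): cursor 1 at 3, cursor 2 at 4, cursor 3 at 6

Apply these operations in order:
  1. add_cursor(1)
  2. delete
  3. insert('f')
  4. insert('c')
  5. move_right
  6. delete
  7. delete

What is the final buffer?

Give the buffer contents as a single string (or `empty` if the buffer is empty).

After op 1 (add_cursor(1)): buffer="vpsjiyn" (len 7), cursors c4@1 c1@3 c2@4 c3@6, authorship .......
After op 2 (delete): buffer="pin" (len 3), cursors c4@0 c1@1 c2@1 c3@2, authorship ...
After op 3 (insert('f')): buffer="fpffifn" (len 7), cursors c4@1 c1@4 c2@4 c3@6, authorship 4.12.3.
After op 4 (insert('c')): buffer="fcpffccifcn" (len 11), cursors c4@2 c1@7 c2@7 c3@10, authorship 44.1212.33.
After op 5 (move_right): buffer="fcpffccifcn" (len 11), cursors c4@3 c1@8 c2@8 c3@11, authorship 44.1212.33.
After op 6 (delete): buffer="fcffcfc" (len 7), cursors c4@2 c1@5 c2@5 c3@7, authorship 4412133
After op 7 (delete): buffer="fff" (len 3), cursors c4@1 c1@2 c2@2 c3@3, authorship 413

Answer: fff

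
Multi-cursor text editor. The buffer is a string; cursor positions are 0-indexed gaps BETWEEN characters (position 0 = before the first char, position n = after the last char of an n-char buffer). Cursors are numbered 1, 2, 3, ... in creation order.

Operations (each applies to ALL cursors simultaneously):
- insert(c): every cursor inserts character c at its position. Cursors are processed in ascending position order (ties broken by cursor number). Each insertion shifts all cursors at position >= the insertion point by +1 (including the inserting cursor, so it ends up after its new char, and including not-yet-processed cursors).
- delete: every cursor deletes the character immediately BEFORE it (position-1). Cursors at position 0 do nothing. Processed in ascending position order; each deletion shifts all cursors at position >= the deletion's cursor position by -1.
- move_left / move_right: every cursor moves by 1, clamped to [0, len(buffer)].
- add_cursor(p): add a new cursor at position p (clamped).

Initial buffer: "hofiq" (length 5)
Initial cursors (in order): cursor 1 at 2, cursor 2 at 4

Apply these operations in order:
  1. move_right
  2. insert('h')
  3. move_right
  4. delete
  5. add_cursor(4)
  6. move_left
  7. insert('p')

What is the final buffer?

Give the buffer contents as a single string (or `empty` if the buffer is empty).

Answer: hofpphpq

Derivation:
After op 1 (move_right): buffer="hofiq" (len 5), cursors c1@3 c2@5, authorship .....
After op 2 (insert('h')): buffer="hofhiqh" (len 7), cursors c1@4 c2@7, authorship ...1..2
After op 3 (move_right): buffer="hofhiqh" (len 7), cursors c1@5 c2@7, authorship ...1..2
After op 4 (delete): buffer="hofhq" (len 5), cursors c1@4 c2@5, authorship ...1.
After op 5 (add_cursor(4)): buffer="hofhq" (len 5), cursors c1@4 c3@4 c2@5, authorship ...1.
After op 6 (move_left): buffer="hofhq" (len 5), cursors c1@3 c3@3 c2@4, authorship ...1.
After op 7 (insert('p')): buffer="hofpphpq" (len 8), cursors c1@5 c3@5 c2@7, authorship ...1312.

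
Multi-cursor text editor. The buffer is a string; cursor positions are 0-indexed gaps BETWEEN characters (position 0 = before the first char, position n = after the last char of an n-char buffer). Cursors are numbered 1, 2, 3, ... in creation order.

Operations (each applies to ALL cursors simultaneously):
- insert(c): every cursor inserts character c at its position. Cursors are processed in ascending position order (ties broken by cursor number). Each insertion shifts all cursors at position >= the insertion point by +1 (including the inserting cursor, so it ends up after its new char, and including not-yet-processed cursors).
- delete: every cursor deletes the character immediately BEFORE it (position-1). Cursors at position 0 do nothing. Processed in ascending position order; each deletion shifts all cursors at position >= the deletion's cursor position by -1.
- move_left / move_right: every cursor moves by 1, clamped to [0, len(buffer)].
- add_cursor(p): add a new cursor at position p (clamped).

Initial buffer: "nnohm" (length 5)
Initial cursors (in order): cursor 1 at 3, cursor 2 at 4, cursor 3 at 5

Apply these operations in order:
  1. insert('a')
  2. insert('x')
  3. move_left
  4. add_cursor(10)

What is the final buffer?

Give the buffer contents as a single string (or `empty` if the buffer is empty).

Answer: nnoaxhaxmax

Derivation:
After op 1 (insert('a')): buffer="nnoahama" (len 8), cursors c1@4 c2@6 c3@8, authorship ...1.2.3
After op 2 (insert('x')): buffer="nnoaxhaxmax" (len 11), cursors c1@5 c2@8 c3@11, authorship ...11.22.33
After op 3 (move_left): buffer="nnoaxhaxmax" (len 11), cursors c1@4 c2@7 c3@10, authorship ...11.22.33
After op 4 (add_cursor(10)): buffer="nnoaxhaxmax" (len 11), cursors c1@4 c2@7 c3@10 c4@10, authorship ...11.22.33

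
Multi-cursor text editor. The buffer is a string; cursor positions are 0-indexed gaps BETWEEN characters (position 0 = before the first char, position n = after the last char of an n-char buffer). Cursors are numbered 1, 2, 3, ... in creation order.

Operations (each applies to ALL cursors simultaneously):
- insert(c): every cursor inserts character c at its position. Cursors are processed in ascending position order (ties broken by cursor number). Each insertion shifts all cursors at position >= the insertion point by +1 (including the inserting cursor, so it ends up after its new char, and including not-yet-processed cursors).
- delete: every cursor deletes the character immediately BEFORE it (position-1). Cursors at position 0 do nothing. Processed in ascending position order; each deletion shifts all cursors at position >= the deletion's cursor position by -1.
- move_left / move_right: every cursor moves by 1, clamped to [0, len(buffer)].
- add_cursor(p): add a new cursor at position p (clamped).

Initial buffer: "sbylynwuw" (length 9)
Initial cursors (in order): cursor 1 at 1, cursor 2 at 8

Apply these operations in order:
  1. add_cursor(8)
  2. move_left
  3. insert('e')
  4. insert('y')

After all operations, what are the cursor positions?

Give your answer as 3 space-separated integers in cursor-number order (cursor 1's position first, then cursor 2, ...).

After op 1 (add_cursor(8)): buffer="sbylynwuw" (len 9), cursors c1@1 c2@8 c3@8, authorship .........
After op 2 (move_left): buffer="sbylynwuw" (len 9), cursors c1@0 c2@7 c3@7, authorship .........
After op 3 (insert('e')): buffer="esbylynweeuw" (len 12), cursors c1@1 c2@10 c3@10, authorship 1.......23..
After op 4 (insert('y')): buffer="eysbylynweeyyuw" (len 15), cursors c1@2 c2@13 c3@13, authorship 11.......2323..

Answer: 2 13 13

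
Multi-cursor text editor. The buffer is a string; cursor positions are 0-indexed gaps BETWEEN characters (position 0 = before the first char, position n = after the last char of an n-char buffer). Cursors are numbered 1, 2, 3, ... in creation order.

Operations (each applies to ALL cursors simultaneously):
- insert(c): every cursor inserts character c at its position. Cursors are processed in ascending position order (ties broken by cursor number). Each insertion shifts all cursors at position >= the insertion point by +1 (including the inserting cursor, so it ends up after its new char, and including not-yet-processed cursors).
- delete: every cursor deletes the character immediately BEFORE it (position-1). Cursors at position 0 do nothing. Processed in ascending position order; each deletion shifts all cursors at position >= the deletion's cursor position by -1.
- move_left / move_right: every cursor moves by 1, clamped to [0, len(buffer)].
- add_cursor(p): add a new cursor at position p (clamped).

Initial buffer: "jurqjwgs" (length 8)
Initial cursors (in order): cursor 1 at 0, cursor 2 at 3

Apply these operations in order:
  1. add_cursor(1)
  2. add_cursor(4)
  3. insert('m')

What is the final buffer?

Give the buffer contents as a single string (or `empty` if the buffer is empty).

Answer: mjmurmqmjwgs

Derivation:
After op 1 (add_cursor(1)): buffer="jurqjwgs" (len 8), cursors c1@0 c3@1 c2@3, authorship ........
After op 2 (add_cursor(4)): buffer="jurqjwgs" (len 8), cursors c1@0 c3@1 c2@3 c4@4, authorship ........
After op 3 (insert('m')): buffer="mjmurmqmjwgs" (len 12), cursors c1@1 c3@3 c2@6 c4@8, authorship 1.3..2.4....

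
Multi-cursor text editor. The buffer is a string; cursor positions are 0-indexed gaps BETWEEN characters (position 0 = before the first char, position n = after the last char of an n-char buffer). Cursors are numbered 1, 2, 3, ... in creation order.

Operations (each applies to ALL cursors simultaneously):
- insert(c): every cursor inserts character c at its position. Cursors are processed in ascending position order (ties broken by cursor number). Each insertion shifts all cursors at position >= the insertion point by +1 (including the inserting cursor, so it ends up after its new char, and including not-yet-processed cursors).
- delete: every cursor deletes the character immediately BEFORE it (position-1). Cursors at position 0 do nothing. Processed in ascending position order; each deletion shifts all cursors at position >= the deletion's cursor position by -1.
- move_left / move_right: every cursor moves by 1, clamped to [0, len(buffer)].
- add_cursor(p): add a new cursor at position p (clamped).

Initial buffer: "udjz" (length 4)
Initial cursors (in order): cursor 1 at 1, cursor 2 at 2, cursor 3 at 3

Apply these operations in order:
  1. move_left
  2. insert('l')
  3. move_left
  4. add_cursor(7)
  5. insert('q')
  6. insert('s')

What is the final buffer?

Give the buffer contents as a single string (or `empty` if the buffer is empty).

Answer: qsluqsldqsljzqs

Derivation:
After op 1 (move_left): buffer="udjz" (len 4), cursors c1@0 c2@1 c3@2, authorship ....
After op 2 (insert('l')): buffer="luldljz" (len 7), cursors c1@1 c2@3 c3@5, authorship 1.2.3..
After op 3 (move_left): buffer="luldljz" (len 7), cursors c1@0 c2@2 c3@4, authorship 1.2.3..
After op 4 (add_cursor(7)): buffer="luldljz" (len 7), cursors c1@0 c2@2 c3@4 c4@7, authorship 1.2.3..
After op 5 (insert('q')): buffer="qluqldqljzq" (len 11), cursors c1@1 c2@4 c3@7 c4@11, authorship 11.22.33..4
After op 6 (insert('s')): buffer="qsluqsldqsljzqs" (len 15), cursors c1@2 c2@6 c3@10 c4@15, authorship 111.222.333..44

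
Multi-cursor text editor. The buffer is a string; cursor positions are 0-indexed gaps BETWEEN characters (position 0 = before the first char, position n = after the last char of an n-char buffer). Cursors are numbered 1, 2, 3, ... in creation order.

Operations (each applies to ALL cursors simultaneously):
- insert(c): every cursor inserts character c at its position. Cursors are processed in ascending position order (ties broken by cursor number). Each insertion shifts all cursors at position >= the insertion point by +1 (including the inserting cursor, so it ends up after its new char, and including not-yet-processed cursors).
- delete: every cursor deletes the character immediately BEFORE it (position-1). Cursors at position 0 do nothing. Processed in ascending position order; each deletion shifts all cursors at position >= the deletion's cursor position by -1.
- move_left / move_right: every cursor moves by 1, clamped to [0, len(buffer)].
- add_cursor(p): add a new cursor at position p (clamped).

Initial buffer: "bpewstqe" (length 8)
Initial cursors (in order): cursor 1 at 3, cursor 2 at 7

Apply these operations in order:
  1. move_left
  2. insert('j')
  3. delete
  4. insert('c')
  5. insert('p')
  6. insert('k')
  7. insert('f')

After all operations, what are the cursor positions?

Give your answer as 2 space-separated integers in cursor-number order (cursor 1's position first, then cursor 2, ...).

After op 1 (move_left): buffer="bpewstqe" (len 8), cursors c1@2 c2@6, authorship ........
After op 2 (insert('j')): buffer="bpjewstjqe" (len 10), cursors c1@3 c2@8, authorship ..1....2..
After op 3 (delete): buffer="bpewstqe" (len 8), cursors c1@2 c2@6, authorship ........
After op 4 (insert('c')): buffer="bpcewstcqe" (len 10), cursors c1@3 c2@8, authorship ..1....2..
After op 5 (insert('p')): buffer="bpcpewstcpqe" (len 12), cursors c1@4 c2@10, authorship ..11....22..
After op 6 (insert('k')): buffer="bpcpkewstcpkqe" (len 14), cursors c1@5 c2@12, authorship ..111....222..
After op 7 (insert('f')): buffer="bpcpkfewstcpkfqe" (len 16), cursors c1@6 c2@14, authorship ..1111....2222..

Answer: 6 14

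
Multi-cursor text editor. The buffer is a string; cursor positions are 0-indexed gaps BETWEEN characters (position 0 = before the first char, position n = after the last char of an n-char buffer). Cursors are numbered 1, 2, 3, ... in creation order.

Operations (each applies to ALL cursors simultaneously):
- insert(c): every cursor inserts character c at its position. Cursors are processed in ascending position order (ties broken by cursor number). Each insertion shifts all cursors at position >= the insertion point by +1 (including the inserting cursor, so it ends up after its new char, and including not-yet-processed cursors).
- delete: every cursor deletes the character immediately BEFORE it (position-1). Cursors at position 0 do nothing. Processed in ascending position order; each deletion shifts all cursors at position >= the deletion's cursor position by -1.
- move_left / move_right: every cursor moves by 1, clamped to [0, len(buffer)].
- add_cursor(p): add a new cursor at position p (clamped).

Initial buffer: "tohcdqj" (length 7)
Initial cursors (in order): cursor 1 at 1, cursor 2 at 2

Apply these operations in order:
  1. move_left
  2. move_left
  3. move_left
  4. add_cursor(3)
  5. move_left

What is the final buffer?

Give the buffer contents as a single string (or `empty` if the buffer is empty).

Answer: tohcdqj

Derivation:
After op 1 (move_left): buffer="tohcdqj" (len 7), cursors c1@0 c2@1, authorship .......
After op 2 (move_left): buffer="tohcdqj" (len 7), cursors c1@0 c2@0, authorship .......
After op 3 (move_left): buffer="tohcdqj" (len 7), cursors c1@0 c2@0, authorship .......
After op 4 (add_cursor(3)): buffer="tohcdqj" (len 7), cursors c1@0 c2@0 c3@3, authorship .......
After op 5 (move_left): buffer="tohcdqj" (len 7), cursors c1@0 c2@0 c3@2, authorship .......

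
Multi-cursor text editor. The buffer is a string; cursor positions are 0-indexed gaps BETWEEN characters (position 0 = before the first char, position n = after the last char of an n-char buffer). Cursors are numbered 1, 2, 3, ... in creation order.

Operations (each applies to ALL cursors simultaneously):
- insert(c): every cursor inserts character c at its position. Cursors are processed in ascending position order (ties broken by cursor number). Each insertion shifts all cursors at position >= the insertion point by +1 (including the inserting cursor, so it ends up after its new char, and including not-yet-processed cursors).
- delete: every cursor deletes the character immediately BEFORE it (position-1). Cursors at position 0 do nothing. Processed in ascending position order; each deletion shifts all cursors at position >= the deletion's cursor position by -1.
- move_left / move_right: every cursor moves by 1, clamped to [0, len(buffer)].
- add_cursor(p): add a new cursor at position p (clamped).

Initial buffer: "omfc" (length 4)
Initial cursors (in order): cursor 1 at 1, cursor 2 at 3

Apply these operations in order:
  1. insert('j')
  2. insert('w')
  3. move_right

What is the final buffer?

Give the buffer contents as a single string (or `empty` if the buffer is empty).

Answer: ojwmfjwc

Derivation:
After op 1 (insert('j')): buffer="ojmfjc" (len 6), cursors c1@2 c2@5, authorship .1..2.
After op 2 (insert('w')): buffer="ojwmfjwc" (len 8), cursors c1@3 c2@7, authorship .11..22.
After op 3 (move_right): buffer="ojwmfjwc" (len 8), cursors c1@4 c2@8, authorship .11..22.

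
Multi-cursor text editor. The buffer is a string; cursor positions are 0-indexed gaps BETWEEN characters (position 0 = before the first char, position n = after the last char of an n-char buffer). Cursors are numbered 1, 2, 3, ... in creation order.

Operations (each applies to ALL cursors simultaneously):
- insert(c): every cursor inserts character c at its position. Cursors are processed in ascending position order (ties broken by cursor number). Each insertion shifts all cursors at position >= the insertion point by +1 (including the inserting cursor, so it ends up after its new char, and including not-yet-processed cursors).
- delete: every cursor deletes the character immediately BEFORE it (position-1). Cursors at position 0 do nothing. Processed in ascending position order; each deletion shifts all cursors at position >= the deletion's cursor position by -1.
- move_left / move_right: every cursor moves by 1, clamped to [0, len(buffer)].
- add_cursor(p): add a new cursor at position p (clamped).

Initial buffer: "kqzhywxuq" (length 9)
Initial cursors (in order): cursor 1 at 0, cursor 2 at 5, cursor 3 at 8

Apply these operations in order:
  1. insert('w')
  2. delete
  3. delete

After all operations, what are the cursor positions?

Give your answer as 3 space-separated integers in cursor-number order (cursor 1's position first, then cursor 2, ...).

Answer: 0 4 6

Derivation:
After op 1 (insert('w')): buffer="wkqzhywwxuwq" (len 12), cursors c1@1 c2@7 c3@11, authorship 1.....2...3.
After op 2 (delete): buffer="kqzhywxuq" (len 9), cursors c1@0 c2@5 c3@8, authorship .........
After op 3 (delete): buffer="kqzhwxq" (len 7), cursors c1@0 c2@4 c3@6, authorship .......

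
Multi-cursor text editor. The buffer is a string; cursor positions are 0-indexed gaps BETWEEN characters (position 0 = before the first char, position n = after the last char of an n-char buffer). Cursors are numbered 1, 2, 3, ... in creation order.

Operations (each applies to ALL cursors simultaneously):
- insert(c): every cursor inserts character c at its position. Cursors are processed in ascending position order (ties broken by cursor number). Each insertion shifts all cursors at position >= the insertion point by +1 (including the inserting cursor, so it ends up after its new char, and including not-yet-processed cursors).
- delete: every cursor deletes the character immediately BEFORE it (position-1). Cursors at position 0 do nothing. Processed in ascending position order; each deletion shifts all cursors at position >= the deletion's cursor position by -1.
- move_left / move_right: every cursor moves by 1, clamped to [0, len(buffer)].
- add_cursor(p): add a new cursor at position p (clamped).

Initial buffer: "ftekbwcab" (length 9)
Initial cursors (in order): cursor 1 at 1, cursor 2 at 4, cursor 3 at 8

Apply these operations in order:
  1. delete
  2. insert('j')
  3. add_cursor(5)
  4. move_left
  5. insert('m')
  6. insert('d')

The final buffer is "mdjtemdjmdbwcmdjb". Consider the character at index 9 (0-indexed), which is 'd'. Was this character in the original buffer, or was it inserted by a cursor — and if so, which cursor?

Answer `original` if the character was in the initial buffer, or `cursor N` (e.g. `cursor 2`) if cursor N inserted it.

Answer: cursor 4

Derivation:
After op 1 (delete): buffer="tebwcb" (len 6), cursors c1@0 c2@2 c3@5, authorship ......
After op 2 (insert('j')): buffer="jtejbwcjb" (len 9), cursors c1@1 c2@4 c3@8, authorship 1..2...3.
After op 3 (add_cursor(5)): buffer="jtejbwcjb" (len 9), cursors c1@1 c2@4 c4@5 c3@8, authorship 1..2...3.
After op 4 (move_left): buffer="jtejbwcjb" (len 9), cursors c1@0 c2@3 c4@4 c3@7, authorship 1..2...3.
After op 5 (insert('m')): buffer="mjtemjmbwcmjb" (len 13), cursors c1@1 c2@5 c4@7 c3@11, authorship 11..224...33.
After op 6 (insert('d')): buffer="mdjtemdjmdbwcmdjb" (len 17), cursors c1@2 c2@7 c4@10 c3@15, authorship 111..22244...333.
Authorship (.=original, N=cursor N): 1 1 1 . . 2 2 2 4 4 . . . 3 3 3 .
Index 9: author = 4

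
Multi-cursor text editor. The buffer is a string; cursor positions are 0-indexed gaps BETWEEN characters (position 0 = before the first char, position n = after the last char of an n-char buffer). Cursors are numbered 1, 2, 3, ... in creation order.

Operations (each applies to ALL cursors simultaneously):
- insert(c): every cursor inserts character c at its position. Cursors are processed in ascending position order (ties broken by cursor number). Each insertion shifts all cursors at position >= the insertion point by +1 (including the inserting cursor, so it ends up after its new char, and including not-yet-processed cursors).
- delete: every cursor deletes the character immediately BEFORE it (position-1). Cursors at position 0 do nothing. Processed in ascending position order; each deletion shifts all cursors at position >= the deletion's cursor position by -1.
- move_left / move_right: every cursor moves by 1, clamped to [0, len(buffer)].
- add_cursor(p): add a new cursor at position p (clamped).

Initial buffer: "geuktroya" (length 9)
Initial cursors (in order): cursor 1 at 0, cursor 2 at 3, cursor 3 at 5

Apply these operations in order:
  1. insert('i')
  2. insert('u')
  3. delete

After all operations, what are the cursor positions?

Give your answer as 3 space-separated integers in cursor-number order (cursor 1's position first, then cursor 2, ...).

Answer: 1 5 8

Derivation:
After op 1 (insert('i')): buffer="igeuiktiroya" (len 12), cursors c1@1 c2@5 c3@8, authorship 1...2..3....
After op 2 (insert('u')): buffer="iugeuiuktiuroya" (len 15), cursors c1@2 c2@7 c3@11, authorship 11...22..33....
After op 3 (delete): buffer="igeuiktiroya" (len 12), cursors c1@1 c2@5 c3@8, authorship 1...2..3....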